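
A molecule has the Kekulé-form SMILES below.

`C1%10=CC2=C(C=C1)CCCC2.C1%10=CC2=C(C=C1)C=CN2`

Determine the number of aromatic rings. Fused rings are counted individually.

The SMILES encodes a six-membered carbon ring with three alternating C=C double bonds, fused to a saturated six-membered carbon ring; a six-membered carbon ring with three alternating C=C double bonds, fused to a five-membered ring containing one N–H nitrogen and two C=C double bonds.
The 6-membered ring is planar and fully conjugated; 3 ring double bonds give 6 π electrons. 6 = 4(1)+2, so it is aromatic (benzene ring).
The second 6-membered ring has four sp³ carbons, so it is not fully conjugated — not aromatic (cyclohexane ring).
The fused 6/5-membered bicyclic (with one N–H) is a single π system with 9 sp² atoms and 10 π electrons from ring double bonds plus a heteroatom lone pair. 10 = 4(2)+2, so the system is aromatic and both rings count as aromatic (indole).
3 of the 4 rings are aromatic. Total: 3.

3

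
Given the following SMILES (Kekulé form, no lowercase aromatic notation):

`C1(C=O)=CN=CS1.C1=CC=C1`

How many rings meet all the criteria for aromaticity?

1

The SMILES encodes a five-membered ring with a sulfur at position 1 and a nitrogen at position 3 (in a C=N bond), with two double bonds; a four-membered carbon ring with two alternating C=C double bonds.
The 5-membered ring with one sulfur and one =N– is planar and fully conjugated; 2 ring double bonds (4 π electrons) plus a heteroatom lone pair (2) give 6 π electrons. That satisfies 4n+2 with n=1, so it is aromatic (thiazole).
The 4-membered ring has only sp² ring atoms; a planar conformation would have a fully conjugated π system of 4 electrons. But 4 = 4(1), which is 4n not 4n+2, so it is not aromatic (cyclobutadiene) — cyclobutadiene is antiaromatic and distorts to a rectangle.
1 of the 2 rings is aromatic. Total: 1.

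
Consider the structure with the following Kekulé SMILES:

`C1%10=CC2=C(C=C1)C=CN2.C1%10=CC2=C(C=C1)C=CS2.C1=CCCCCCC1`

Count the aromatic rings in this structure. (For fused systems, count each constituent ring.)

4

The SMILES encodes a six-membered carbon ring with three alternating C=C double bonds, fused to a five-membered ring containing one N–H nitrogen and two C=C double bonds; a six-membered carbon ring with three alternating C=C double bonds, fused to a five-membered ring containing one sulfur and two C=C double bonds; an eight-membered carbon ring with one C=C double bond.
The fused 6/5-membered bicyclic (with one N–H) is a single π system with 9 sp² atoms and 10 π electrons from ring double bonds plus a heteroatom lone pair. 10 = 4(2)+2, so the system is aromatic and both rings count as aromatic (indole).
The fused 6/5-membered bicyclic (with one sulfur) is a single π system with 9 sp² atoms and 10 π electrons from ring double bonds plus a heteroatom lone pair. 10 = 4(2)+2, so the system is aromatic and both rings count as aromatic (benzothiophene).
The 8-membered ring has six sp³ carbons, so it is not fully conjugated — not aromatic (cyclooctene).
4 of the 5 rings are aromatic. Total: 4.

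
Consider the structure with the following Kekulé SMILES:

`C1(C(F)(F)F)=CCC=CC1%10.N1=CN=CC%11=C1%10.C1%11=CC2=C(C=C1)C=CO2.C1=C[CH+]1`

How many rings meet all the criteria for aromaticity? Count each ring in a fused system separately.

4

The SMILES encodes a six-membered carbon ring with two isolated C=C double bonds and two sp³ carbons; a six-membered ring with nitrogens at positions 1 and 3 and three alternating double bonds; a six-membered carbon ring with three alternating C=C double bonds, fused to a five-membered ring containing one oxygen and two C=C double bonds; a three-membered all-carbon ring bearing a positive charge on one carbon, with one C=C double bond.
The 6-membered ring has two sp³ carbons, so it is not fully conjugated — not aromatic (1,4-cyclohexadiene).
The 6-membered ring with two nitrogens (1,3) is planar and fully conjugated; 3 ring double bonds give 6 π electrons. That satisfies 4n+2 with n=1, so it is aromatic (pyrimidine).
The fused 6/5-membered bicyclic (with one oxygen) is a single π system with 9 sp² atoms and 10 π electrons from ring double bonds plus a heteroatom lone pair. 10 = 4(2)+2, so the system is aromatic and both rings count as aromatic (benzofuran).
The 3-membered ring is fully conjugated (every ring atom contributes a p orbital); 1 ring double bond (2 π electrons) plus the carbocation's empty p orbital (0, but keeps the ring conjugated) give 2 π electrons. 2 = 4(0)+2, so it is aromatic (cyclopropenyl cation).
4 of the 5 rings are aromatic. Total: 4.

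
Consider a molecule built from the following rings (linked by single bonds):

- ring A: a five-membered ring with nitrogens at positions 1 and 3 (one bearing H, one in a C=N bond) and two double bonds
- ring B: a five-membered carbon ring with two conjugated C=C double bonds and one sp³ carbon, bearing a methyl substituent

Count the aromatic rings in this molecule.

1

Ring A is planar and fully conjugated; 2 ring double bonds (4 π electrons) plus a heteroatom lone pair (2) give 6 π electrons. Since 6 = 4n+2 (n=1), ring A is aromatic (imidazole).
Ring B has one sp³ carbon, so it is not fully conjugated — not aromatic (cyclopentadiene).
Aromatic: A. Total: 1.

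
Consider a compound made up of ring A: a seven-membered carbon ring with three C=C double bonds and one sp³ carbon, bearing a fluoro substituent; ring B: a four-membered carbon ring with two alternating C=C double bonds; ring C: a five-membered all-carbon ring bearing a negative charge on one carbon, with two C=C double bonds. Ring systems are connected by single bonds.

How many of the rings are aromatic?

1

Ring A has one sp³ carbon, so it is not fully conjugated — not aromatic (cycloheptatriene).
Ring B has only sp² ring atoms; a planar conformation would have a fully conjugated π system of 4 electrons. But 4 = 4(1), which is 4n not 4n+2, so ring B is not aromatic (cyclobutadiene) — cyclobutadiene is antiaromatic and distorts to a rectangle.
Ring C is fully conjugated (every ring atom contributes a p orbital); 2 ring double bonds (4 π electrons) plus the carbanion lone pair (2) give 6 π electrons. Since 6 = 4n+2 (n=1), ring C is aromatic (cyclopentadienyl anion).
Aromatic: C. Total: 1.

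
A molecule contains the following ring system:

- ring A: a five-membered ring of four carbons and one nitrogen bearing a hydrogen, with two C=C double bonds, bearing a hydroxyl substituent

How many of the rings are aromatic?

1

Ring A is planar and fully conjugated; 2 ring double bonds (4 π electrons) plus a heteroatom lone pair (2) give 6 π electrons. That satisfies 4n+2 with n=1, so ring A is aromatic (pyrrole).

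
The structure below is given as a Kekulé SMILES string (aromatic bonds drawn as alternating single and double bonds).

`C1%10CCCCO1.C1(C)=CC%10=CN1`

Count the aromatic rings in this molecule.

The SMILES encodes a six-membered saturated ring of five carbons and one oxygen; a five-membered ring of four carbons and one nitrogen bearing a hydrogen, with two C=C double bonds.
The 6-membered ring with one oxygen has only sp³ atoms, so it is not fully conjugated — not aromatic (tetrahydropyran).
The 5-membered ring with one N–H is planar and fully conjugated; 2 ring double bonds (4 π electrons) plus a heteroatom lone pair (2) give 6 π electrons. That satisfies 4n+2 with n=1, so it is aromatic (pyrrole).
1 of the 2 rings is aromatic. Total: 1.

1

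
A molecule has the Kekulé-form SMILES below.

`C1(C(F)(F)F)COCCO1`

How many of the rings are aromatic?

The SMILES encodes a six-membered saturated ring with oxygens at positions 1 and 4.
The 6-membered ring with two oxygens (1,4) has only sp³ atoms, so it is not fully conjugated — not aromatic (1,4-dioxane).

0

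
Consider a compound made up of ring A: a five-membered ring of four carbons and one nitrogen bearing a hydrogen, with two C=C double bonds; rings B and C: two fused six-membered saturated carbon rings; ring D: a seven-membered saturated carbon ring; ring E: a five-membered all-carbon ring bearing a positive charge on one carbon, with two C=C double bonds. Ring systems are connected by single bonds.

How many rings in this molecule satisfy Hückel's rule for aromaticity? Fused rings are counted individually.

Ring A is planar and fully conjugated; 2 ring double bonds (4 π electrons) plus a heteroatom lone pair (2) give 6 π electrons. That satisfies 4n+2 with n=1, so ring A is aromatic (pyrrole).
Ring B has only sp³ atoms, so it is not fully conjugated — not aromatic (cyclohexane ring).
Ring C has only sp³ atoms, so it is not fully conjugated — not aromatic (cyclohexane ring).
Ring D has only sp³ atoms, so it is not fully conjugated — not aromatic (cycloheptane).
Ring E has only sp² ring atoms; a planar conformation would have a fully conjugated π system of 4 electrons. But 4 = 4(1), which is 4n not 4n+2, so ring E is not aromatic (cyclopentadienyl cation).
Aromatic: A. Total: 1.

1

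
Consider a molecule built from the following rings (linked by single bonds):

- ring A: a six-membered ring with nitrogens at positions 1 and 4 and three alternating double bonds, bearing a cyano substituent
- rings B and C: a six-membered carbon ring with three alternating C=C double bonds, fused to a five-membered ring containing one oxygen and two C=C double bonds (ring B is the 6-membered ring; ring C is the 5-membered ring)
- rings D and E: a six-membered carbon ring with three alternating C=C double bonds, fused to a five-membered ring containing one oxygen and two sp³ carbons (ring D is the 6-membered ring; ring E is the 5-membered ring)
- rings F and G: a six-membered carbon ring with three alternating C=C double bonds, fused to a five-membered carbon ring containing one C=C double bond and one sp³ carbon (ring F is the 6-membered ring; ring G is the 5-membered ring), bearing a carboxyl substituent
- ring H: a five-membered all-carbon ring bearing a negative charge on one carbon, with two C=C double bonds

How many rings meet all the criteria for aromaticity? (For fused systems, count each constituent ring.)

Ring A is planar and fully conjugated; 3 ring double bonds give 6 π electrons. Since 6 = 4n+2 (n=1), ring A is aromatic (pyrazine).
Rings B and C form a fused bicyclic system (with one oxygen) with 9 sp² atoms and 10 π electrons from ring double bonds plus a heteroatom lone pair. 10 = 4(2)+2, so the system is aromatic and both rings count as aromatic (benzofuran).
Ring D is fully conjugated (every ring atom contributes a p orbital); 3 ring double bonds give 6 π electrons. Since 6 = 4n+2 (n=1), ring D is aromatic (benzene ring).
Ring E has two sp³ carbons, so it is not fully conjugated — not aromatic (oxolane ring).
Ring F is fully conjugated (every ring atom contributes a p orbital); 3 ring double bonds give 6 π electrons. That satisfies 4n+2 with n=1, so ring F is aromatic (benzene ring).
Ring G has one sp³ carbon, so it is not fully conjugated — not aromatic (cyclopentene ring).
Ring H has a continuous p-orbital overlap around the ring; 2 ring double bonds (4 π electrons) plus the carbanion lone pair (2) give 6 π electrons. Since 6 = 4n+2 (n=1), ring H is aromatic (cyclopentadienyl anion).
Aromatic: A, B, C, D, F, H. Total: 6.

6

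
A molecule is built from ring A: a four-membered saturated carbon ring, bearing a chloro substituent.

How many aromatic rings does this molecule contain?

Ring A has only sp³ atoms, so it is not fully conjugated — not aromatic (cyclobutane).

0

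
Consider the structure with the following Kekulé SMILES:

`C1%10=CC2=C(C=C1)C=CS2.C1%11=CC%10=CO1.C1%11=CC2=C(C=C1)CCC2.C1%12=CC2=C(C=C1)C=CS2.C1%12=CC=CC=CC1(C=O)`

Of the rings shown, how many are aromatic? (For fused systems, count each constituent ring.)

The SMILES encodes a six-membered carbon ring with three alternating C=C double bonds, fused to a five-membered ring containing one sulfur and two C=C double bonds; a five-membered ring of four carbons and one oxygen, with two C=C double bonds; a six-membered carbon ring with three alternating C=C double bonds, fused to a saturated five-membered carbon ring; a six-membered carbon ring with three alternating C=C double bonds, fused to a five-membered ring containing one sulfur and two C=C double bonds; a seven-membered carbon ring with three C=C double bonds and one sp³ carbon.
The fused 6/5-membered bicyclic (with one sulfur) is a single π system with 9 sp² atoms and 10 π electrons from ring double bonds plus a heteroatom lone pair. 10 = 4(2)+2, so the system is aromatic and both rings count as aromatic (benzothiophene).
The 5-membered ring with one oxygen is planar and fully conjugated; 2 ring double bonds (4 π electrons) plus a heteroatom lone pair (2) give 6 π electrons. Since 6 = 4n+2 (n=1), it is aromatic (furan).
The 6-membered ring has a continuous p-orbital overlap around the ring; 3 ring double bonds give 6 π electrons. That satisfies 4n+2 with n=1, so it is aromatic (benzene ring).
The 5-membered ring has three sp³ carbons, so it is not fully conjugated — not aromatic (cyclopentane ring).
The fused 6/5-membered bicyclic (with one sulfur) is a single π system with 9 sp² atoms and 10 π electrons from ring double bonds plus a heteroatom lone pair. 10 = 4(2)+2, so the system is aromatic and both rings count as aromatic (benzothiophene).
The 7-membered ring has one sp³ carbon, so it is not fully conjugated — not aromatic (cycloheptatriene).
6 of the 8 rings are aromatic. Total: 6.

6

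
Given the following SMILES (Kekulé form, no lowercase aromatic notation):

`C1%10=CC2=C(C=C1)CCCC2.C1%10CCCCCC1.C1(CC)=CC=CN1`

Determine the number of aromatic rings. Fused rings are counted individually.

The SMILES encodes a six-membered carbon ring with three alternating C=C double bonds, fused to a saturated six-membered carbon ring; a seven-membered saturated carbon ring; a five-membered ring of four carbons and one nitrogen bearing a hydrogen, with two C=C double bonds.
The 6-membered ring is fully conjugated (every ring atom contributes a p orbital); 3 ring double bonds give 6 π electrons. 6 = 4(1)+2, so it is aromatic (benzene ring).
The second 6-membered ring has four sp³ carbons, so it is not fully conjugated — not aromatic (cyclohexane ring).
The 7-membered ring has only sp³ atoms, so it is not fully conjugated — not aromatic (cycloheptane).
The 5-membered ring with one N–H is fully conjugated (every ring atom contributes a p orbital); 2 ring double bonds (4 π electrons) plus a heteroatom lone pair (2) give 6 π electrons. 6 = 4(1)+2, so it is aromatic (pyrrole).
2 of the 4 rings are aromatic. Total: 2.

2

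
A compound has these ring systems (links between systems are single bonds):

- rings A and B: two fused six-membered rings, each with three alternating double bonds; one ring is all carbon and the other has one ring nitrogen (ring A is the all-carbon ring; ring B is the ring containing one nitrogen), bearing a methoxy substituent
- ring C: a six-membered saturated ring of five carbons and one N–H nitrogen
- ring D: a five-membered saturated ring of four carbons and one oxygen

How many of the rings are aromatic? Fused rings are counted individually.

Rings A and B form a fused bicyclic system (with one nitrogen) with 10 sp² atoms and 10 π electrons from ring double bonds. 10 = 4(2)+2, so the system is aromatic and both rings count as aromatic (quinoline).
Ring C has only sp³ atoms, so it is not fully conjugated — not aromatic (piperidine).
Ring D has only sp³ atoms, so it is not fully conjugated — not aromatic (tetrahydrofuran).
Aromatic: A, B. Total: 2.

2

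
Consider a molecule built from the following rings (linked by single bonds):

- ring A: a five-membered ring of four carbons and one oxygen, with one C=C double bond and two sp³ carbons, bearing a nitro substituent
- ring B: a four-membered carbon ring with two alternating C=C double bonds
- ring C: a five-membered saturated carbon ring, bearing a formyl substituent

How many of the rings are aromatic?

Ring A has two sp³ carbons, so it is not fully conjugated — not aromatic (2,3-dihydrofuran).
Ring B has only sp² ring atoms; a planar conformation would have a fully conjugated π system of 4 electrons. But 4 = 4(1), which is 4n not 4n+2, so ring B is not aromatic (cyclobutadiene) — cyclobutadiene is antiaromatic and distorts to a rectangle.
Ring C has only sp³ atoms, so it is not fully conjugated — not aromatic (cyclopentane).
No ring is aromatic. Total: 0.

0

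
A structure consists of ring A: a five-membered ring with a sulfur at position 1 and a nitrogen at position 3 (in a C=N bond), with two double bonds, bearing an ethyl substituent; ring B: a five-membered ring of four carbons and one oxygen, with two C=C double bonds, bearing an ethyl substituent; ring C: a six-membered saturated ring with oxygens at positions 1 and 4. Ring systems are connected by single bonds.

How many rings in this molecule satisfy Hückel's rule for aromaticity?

2

Ring A has a continuous p-orbital overlap around the ring; 2 ring double bonds (4 π electrons) plus a heteroatom lone pair (2) give 6 π electrons. 6 = 4(1)+2, so ring A is aromatic (thiazole).
Ring B has a continuous p-orbital overlap around the ring; 2 ring double bonds (4 π electrons) plus a heteroatom lone pair (2) give 6 π electrons. That satisfies 4n+2 with n=1, so ring B is aromatic (furan).
Ring C has only sp³ atoms, so it is not fully conjugated — not aromatic (1,4-dioxane).
Aromatic: A, B. Total: 2.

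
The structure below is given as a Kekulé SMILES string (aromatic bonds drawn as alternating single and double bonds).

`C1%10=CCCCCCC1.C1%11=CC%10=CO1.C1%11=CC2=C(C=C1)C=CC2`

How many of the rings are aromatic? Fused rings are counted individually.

The SMILES encodes an eight-membered carbon ring with one C=C double bond; a five-membered ring of four carbons and one oxygen, with two C=C double bonds; a six-membered carbon ring with three alternating C=C double bonds, fused to a five-membered carbon ring containing one C=C double bond and one sp³ carbon.
The 8-membered ring has six sp³ carbons, so it is not fully conjugated — not aromatic (cyclooctene).
The 5-membered ring with one oxygen is fully conjugated (every ring atom contributes a p orbital); 2 ring double bonds (4 π electrons) plus a heteroatom lone pair (2) give 6 π electrons. Since 6 = 4n+2 (n=1), it is aromatic (furan).
The 6-membered ring is fully conjugated (every ring atom contributes a p orbital); 3 ring double bonds give 6 π electrons. 6 = 4(1)+2, so it is aromatic (benzene ring).
The 5-membered ring has one sp³ carbon, so it is not fully conjugated — not aromatic (cyclopentene ring).
2 of the 4 rings are aromatic. Total: 2.

2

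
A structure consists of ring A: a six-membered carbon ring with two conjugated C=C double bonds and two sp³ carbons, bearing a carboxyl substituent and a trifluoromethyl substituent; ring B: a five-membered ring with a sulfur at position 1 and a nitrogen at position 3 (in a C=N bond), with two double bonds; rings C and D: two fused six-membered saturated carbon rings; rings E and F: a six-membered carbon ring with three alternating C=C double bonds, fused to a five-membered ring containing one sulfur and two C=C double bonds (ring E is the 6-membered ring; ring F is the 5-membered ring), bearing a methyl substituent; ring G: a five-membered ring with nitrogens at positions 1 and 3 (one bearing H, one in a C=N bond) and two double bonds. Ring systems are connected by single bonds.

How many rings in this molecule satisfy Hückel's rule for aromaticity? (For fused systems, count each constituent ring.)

4

Ring A has two sp³ carbons, so it is not fully conjugated — not aromatic (1,3-cyclohexadiene).
Ring B is fully conjugated (every ring atom contributes a p orbital); 2 ring double bonds (4 π electrons) plus a heteroatom lone pair (2) give 6 π electrons. That satisfies 4n+2 with n=1, so ring B is aromatic (thiazole).
Ring C has only sp³ atoms, so it is not fully conjugated — not aromatic (cyclohexane ring).
Ring D has only sp³ atoms, so it is not fully conjugated — not aromatic (cyclohexane ring).
Rings E and F form a fused bicyclic system (with one sulfur) with 9 sp² atoms and 10 π electrons from ring double bonds plus a heteroatom lone pair. 10 = 4(2)+2, so the system is aromatic and both rings count as aromatic (benzothiophene).
Ring G has a continuous p-orbital overlap around the ring; 2 ring double bonds (4 π electrons) plus a heteroatom lone pair (2) give 6 π electrons. 6 = 4(1)+2, so ring G is aromatic (imidazole).
Aromatic: B, E, F, G. Total: 4.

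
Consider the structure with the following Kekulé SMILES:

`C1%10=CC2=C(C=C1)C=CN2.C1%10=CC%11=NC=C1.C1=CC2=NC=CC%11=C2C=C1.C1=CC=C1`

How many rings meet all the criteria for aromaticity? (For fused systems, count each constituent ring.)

The SMILES encodes a six-membered carbon ring with three alternating C=C double bonds, fused to a five-membered ring containing one N–H nitrogen and two C=C double bonds; a six-membered ring of five carbons and one nitrogen with three alternating double bonds; two fused six-membered rings, each with three alternating double bonds; one ring is all carbon and the other has one ring nitrogen; a four-membered carbon ring with two alternating C=C double bonds.
The fused 6/5-membered bicyclic (with one N–H) is a single π system with 9 sp² atoms and 10 π electrons from ring double bonds plus a heteroatom lone pair. 10 = 4(2)+2, so the system is aromatic and both rings count as aromatic (indole).
The 6-membered ring with one nitrogen has a continuous p-orbital overlap around the ring; 3 ring double bonds give 6 π electrons. 6 = 4(1)+2, so it is aromatic (pyridine).
The fused 6/6-membered bicyclic (with one nitrogen) is a single π system with 10 sp² atoms and 10 π electrons from ring double bonds. 10 = 4(2)+2, so the system is aromatic and both rings count as aromatic (quinoline).
The 4-membered ring has only sp² ring atoms; a planar conformation would have a fully conjugated π system of 4 electrons. But 4 = 4(1), which is 4n not 4n+2, so it is not aromatic (cyclobutadiene) — cyclobutadiene is antiaromatic and distorts to a rectangle.
5 of the 6 rings are aromatic. Total: 5.

5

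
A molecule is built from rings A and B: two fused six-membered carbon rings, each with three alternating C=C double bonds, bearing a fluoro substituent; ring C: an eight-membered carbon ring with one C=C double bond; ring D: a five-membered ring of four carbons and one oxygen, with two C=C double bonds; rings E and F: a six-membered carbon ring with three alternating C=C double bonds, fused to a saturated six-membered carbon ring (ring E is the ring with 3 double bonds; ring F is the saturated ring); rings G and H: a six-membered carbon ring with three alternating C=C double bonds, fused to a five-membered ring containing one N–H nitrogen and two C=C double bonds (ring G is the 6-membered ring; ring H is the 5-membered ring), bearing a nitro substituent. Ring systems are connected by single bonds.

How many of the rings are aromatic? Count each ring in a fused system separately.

6

Rings A and B form a fused bicyclic system with 10 sp² atoms and 10 π electrons from ring double bonds. 10 = 4(2)+2, so the system is aromatic and both rings count as aromatic (naphthalene).
Ring C has six sp³ carbons, so it is not fully conjugated — not aromatic (cyclooctene).
Ring D is fully conjugated (every ring atom contributes a p orbital); 2 ring double bonds (4 π electrons) plus a heteroatom lone pair (2) give 6 π electrons. Since 6 = 4n+2 (n=1), ring D is aromatic (furan).
Ring E has a continuous p-orbital overlap around the ring; 3 ring double bonds give 6 π electrons. That satisfies 4n+2 with n=1, so ring E is aromatic (benzene ring).
Ring F has four sp³ carbons, so it is not fully conjugated — not aromatic (cyclohexane ring).
Rings G and H form a fused bicyclic system (with one N–H) with 9 sp² atoms and 10 π electrons from ring double bonds plus a heteroatom lone pair. 10 = 4(2)+2, so the system is aromatic and both rings count as aromatic (indole).
Aromatic: A, B, D, E, G, H. Total: 6.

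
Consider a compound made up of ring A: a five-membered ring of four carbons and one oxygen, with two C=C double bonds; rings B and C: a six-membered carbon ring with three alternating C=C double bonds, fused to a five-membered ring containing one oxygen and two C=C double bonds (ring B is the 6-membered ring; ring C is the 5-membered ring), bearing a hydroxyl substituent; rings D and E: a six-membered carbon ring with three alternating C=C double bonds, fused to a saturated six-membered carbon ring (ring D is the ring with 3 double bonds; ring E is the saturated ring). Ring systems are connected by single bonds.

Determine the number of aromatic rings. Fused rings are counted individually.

Ring A has a continuous p-orbital overlap around the ring; 2 ring double bonds (4 π electrons) plus a heteroatom lone pair (2) give 6 π electrons. 6 = 4(1)+2, so ring A is aromatic (furan).
Rings B and C form a fused bicyclic system (with one oxygen) with 9 sp² atoms and 10 π electrons from ring double bonds plus a heteroatom lone pair. 10 = 4(2)+2, so the system is aromatic and both rings count as aromatic (benzofuran).
Ring D has a continuous p-orbital overlap around the ring; 3 ring double bonds give 6 π electrons. 6 = 4(1)+2, so ring D is aromatic (benzene ring).
Ring E has four sp³ carbons, so it is not fully conjugated — not aromatic (cyclohexane ring).
Aromatic: A, B, C, D. Total: 4.

4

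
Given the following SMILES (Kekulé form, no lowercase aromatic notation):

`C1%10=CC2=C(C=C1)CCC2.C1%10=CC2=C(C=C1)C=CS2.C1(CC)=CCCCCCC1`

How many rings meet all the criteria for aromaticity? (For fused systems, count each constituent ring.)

3

The SMILES encodes a six-membered carbon ring with three alternating C=C double bonds, fused to a saturated five-membered carbon ring; a six-membered carbon ring with three alternating C=C double bonds, fused to a five-membered ring containing one sulfur and two C=C double bonds; an eight-membered carbon ring with one C=C double bond.
The 6-membered ring is planar and fully conjugated; 3 ring double bonds give 6 π electrons. That satisfies 4n+2 with n=1, so it is aromatic (benzene ring).
The 5-membered ring has three sp³ carbons, so it is not fully conjugated — not aromatic (cyclopentane ring).
The fused 6/5-membered bicyclic (with one sulfur) is a single π system with 9 sp² atoms and 10 π electrons from ring double bonds plus a heteroatom lone pair. 10 = 4(2)+2, so the system is aromatic and both rings count as aromatic (benzothiophene).
The 8-membered ring has six sp³ carbons, so it is not fully conjugated — not aromatic (cyclooctene).
3 of the 5 rings are aromatic. Total: 3.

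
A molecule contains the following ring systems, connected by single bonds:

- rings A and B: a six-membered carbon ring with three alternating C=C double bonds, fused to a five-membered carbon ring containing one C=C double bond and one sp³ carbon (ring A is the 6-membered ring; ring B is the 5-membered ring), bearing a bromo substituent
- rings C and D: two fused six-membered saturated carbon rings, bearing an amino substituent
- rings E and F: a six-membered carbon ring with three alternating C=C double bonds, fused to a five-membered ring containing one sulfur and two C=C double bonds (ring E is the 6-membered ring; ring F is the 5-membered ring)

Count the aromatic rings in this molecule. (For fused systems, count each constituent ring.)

3

Ring A has a continuous p-orbital overlap around the ring; 3 ring double bonds give 6 π electrons. That satisfies 4n+2 with n=1, so ring A is aromatic (benzene ring).
Ring B has one sp³ carbon, so it is not fully conjugated — not aromatic (cyclopentene ring).
Ring C has only sp³ atoms, so it is not fully conjugated — not aromatic (cyclohexane ring).
Ring D has only sp³ atoms, so it is not fully conjugated — not aromatic (cyclohexane ring).
Rings E and F form a fused bicyclic system (with one sulfur) with 9 sp² atoms and 10 π electrons from ring double bonds plus a heteroatom lone pair. 10 = 4(2)+2, so the system is aromatic and both rings count as aromatic (benzothiophene).
Aromatic: A, E, F. Total: 3.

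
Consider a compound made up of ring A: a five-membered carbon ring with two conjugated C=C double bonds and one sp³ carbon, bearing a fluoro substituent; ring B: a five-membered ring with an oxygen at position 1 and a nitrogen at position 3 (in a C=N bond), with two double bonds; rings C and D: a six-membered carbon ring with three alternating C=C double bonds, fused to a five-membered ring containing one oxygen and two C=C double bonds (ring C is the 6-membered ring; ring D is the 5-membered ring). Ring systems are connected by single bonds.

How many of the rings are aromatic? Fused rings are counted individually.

Ring A has one sp³ carbon, so it is not fully conjugated — not aromatic (cyclopentadiene).
Ring B is planar and fully conjugated; 2 ring double bonds (4 π electrons) plus a heteroatom lone pair (2) give 6 π electrons. 6 = 4(1)+2, so ring B is aromatic (oxazole).
Rings C and D form a fused bicyclic system (with one oxygen) with 9 sp² atoms and 10 π electrons from ring double bonds plus a heteroatom lone pair. 10 = 4(2)+2, so the system is aromatic and both rings count as aromatic (benzofuran).
Aromatic: B, C, D. Total: 3.

3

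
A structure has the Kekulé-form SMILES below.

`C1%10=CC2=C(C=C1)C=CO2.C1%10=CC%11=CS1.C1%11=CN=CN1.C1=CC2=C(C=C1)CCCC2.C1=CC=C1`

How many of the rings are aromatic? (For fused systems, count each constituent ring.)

5

The SMILES encodes a six-membered carbon ring with three alternating C=C double bonds, fused to a five-membered ring containing one oxygen and two C=C double bonds; a five-membered ring of four carbons and one sulfur, with two C=C double bonds; a five-membered ring with nitrogens at positions 1 and 3 (one bearing H, one in a C=N bond) and two double bonds; a six-membered carbon ring with three alternating C=C double bonds, fused to a saturated six-membered carbon ring; a four-membered carbon ring with two alternating C=C double bonds.
The fused 6/5-membered bicyclic (with one oxygen) is a single π system with 9 sp² atoms and 10 π electrons from ring double bonds plus a heteroatom lone pair. 10 = 4(2)+2, so the system is aromatic and both rings count as aromatic (benzofuran).
The 5-membered ring with one sulfur has a continuous p-orbital overlap around the ring; 2 ring double bonds (4 π electrons) plus a heteroatom lone pair (2) give 6 π electrons. Since 6 = 4n+2 (n=1), it is aromatic (thiophene).
The 5-membered ring with two nitrogens (one N–H, one =N–) is planar and fully conjugated; 2 ring double bonds (4 π electrons) plus a heteroatom lone pair (2) give 6 π electrons. 6 = 4(1)+2, so it is aromatic (imidazole).
The 6-membered ring has a continuous p-orbital overlap around the ring; 3 ring double bonds give 6 π electrons. Since 6 = 4n+2 (n=1), it is aromatic (benzene ring).
The second 6-membered ring has four sp³ carbons, so it is not fully conjugated — not aromatic (cyclohexane ring).
The 4-membered ring has only sp² ring atoms; a planar conformation would have a fully conjugated π system of 4 electrons. But 4 = 4(1), which is 4n not 4n+2, so it is not aromatic (cyclobutadiene) — cyclobutadiene is antiaromatic and distorts to a rectangle.
5 of the 7 rings are aromatic. Total: 5.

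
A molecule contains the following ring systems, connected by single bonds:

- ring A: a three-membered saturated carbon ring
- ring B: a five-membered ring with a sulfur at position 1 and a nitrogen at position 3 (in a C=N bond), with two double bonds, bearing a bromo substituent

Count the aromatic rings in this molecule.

Ring A has only sp³ atoms, so it is not fully conjugated — not aromatic (cyclopropane).
Ring B is planar and fully conjugated; 2 ring double bonds (4 π electrons) plus a heteroatom lone pair (2) give 6 π electrons. 6 = 4(1)+2, so ring B is aromatic (thiazole).
Aromatic: B. Total: 1.

1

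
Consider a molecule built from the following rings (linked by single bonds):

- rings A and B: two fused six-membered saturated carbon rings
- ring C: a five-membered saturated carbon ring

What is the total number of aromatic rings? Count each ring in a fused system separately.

0

Ring A has only sp³ atoms, so it is not fully conjugated — not aromatic (cyclohexane ring).
Ring B has only sp³ atoms, so it is not fully conjugated — not aromatic (cyclohexane ring).
Ring C has only sp³ atoms, so it is not fully conjugated — not aromatic (cyclopentane).
No ring is aromatic. Total: 0.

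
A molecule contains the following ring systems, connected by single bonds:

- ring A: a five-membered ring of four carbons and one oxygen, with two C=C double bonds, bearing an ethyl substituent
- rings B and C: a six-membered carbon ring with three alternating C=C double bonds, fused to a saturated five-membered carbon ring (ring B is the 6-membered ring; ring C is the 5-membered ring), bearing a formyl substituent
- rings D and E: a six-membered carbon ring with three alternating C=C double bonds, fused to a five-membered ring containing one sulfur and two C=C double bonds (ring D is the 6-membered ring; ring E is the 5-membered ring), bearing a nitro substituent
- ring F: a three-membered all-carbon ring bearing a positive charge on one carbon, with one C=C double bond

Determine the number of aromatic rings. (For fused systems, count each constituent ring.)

Ring A has a continuous p-orbital overlap around the ring; 2 ring double bonds (4 π electrons) plus a heteroatom lone pair (2) give 6 π electrons. 6 = 4(1)+2, so ring A is aromatic (furan).
Ring B is planar and fully conjugated; 3 ring double bonds give 6 π electrons. That satisfies 4n+2 with n=1, so ring B is aromatic (benzene ring).
Ring C has three sp³ carbons, so it is not fully conjugated — not aromatic (cyclopentane ring).
Rings D and E form a fused bicyclic system (with one sulfur) with 9 sp² atoms and 10 π electrons from ring double bonds plus a heteroatom lone pair. 10 = 4(2)+2, so the system is aromatic and both rings count as aromatic (benzothiophene).
Ring F is fully conjugated (every ring atom contributes a p orbital); 1 ring double bond (2 π electrons) plus the carbocation's empty p orbital (0, but keeps the ring conjugated) give 2 π electrons. Since 2 = 4n+2 (n=0), ring F is aromatic (cyclopropenyl cation).
Aromatic: A, B, D, E, F. Total: 5.

5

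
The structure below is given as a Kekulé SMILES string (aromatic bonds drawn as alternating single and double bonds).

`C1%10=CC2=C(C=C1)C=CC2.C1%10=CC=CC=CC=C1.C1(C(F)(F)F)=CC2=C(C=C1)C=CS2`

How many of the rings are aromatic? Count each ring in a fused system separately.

3

The SMILES encodes a six-membered carbon ring with three alternating C=C double bonds, fused to a five-membered carbon ring containing one C=C double bond and one sp³ carbon; an eight-membered carbon ring with four alternating C=C double bonds; a six-membered carbon ring with three alternating C=C double bonds, fused to a five-membered ring containing one sulfur and two C=C double bonds.
The 6-membered ring is planar and fully conjugated; 3 ring double bonds give 6 π electrons. Since 6 = 4n+2 (n=1), it is aromatic (benzene ring).
The 5-membered ring has one sp³ carbon, so it is not fully conjugated — not aromatic (cyclopentene ring).
The 8-membered ring has only sp² ring atoms; a planar conformation would have a fully conjugated π system of 8 electrons. But 8 = 4(2), which is 4n not 4n+2, so it is not aromatic (cyclooctatetraene) — cyclooctatetraene distorts into a non-planar tub to avoid antiaromaticity.
The fused 6/5-membered bicyclic (with one sulfur) is a single π system with 9 sp² atoms and 10 π electrons from ring double bonds plus a heteroatom lone pair. 10 = 4(2)+2, so the system is aromatic and both rings count as aromatic (benzothiophene).
3 of the 5 rings are aromatic. Total: 3.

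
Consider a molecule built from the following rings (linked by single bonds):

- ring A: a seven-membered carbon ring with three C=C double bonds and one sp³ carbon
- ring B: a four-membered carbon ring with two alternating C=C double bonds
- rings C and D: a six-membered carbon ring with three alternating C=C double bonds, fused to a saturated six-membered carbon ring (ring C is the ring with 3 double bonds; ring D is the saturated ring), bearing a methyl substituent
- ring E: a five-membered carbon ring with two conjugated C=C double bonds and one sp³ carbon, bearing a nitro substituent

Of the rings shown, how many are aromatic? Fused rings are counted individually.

Ring A has one sp³ carbon, so it is not fully conjugated — not aromatic (cycloheptatriene).
Ring B has only sp² ring atoms; a planar conformation would have a fully conjugated π system of 4 electrons. But 4 = 4(1), which is 4n not 4n+2, so ring B is not aromatic (cyclobutadiene) — cyclobutadiene is antiaromatic and distorts to a rectangle.
Ring C has a continuous p-orbital overlap around the ring; 3 ring double bonds give 6 π electrons. Since 6 = 4n+2 (n=1), ring C is aromatic (benzene ring).
Ring D has four sp³ carbons, so it is not fully conjugated — not aromatic (cyclohexane ring).
Ring E has one sp³ carbon, so it is not fully conjugated — not aromatic (cyclopentadiene).
Aromatic: C. Total: 1.

1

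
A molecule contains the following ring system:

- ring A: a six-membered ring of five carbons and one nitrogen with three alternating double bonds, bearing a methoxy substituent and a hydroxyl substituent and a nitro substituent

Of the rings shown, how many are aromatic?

Ring A is planar and fully conjugated; 3 ring double bonds give 6 π electrons. That satisfies 4n+2 with n=1, so ring A is aromatic (pyridine).

1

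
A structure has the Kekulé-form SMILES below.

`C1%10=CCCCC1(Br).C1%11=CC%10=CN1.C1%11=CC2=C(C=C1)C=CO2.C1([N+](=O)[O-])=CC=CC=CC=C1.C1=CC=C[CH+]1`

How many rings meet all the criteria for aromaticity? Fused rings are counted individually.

3

The SMILES encodes a six-membered carbon ring with one C=C double bond; a five-membered ring of four carbons and one nitrogen bearing a hydrogen, with two C=C double bonds; a six-membered carbon ring with three alternating C=C double bonds, fused to a five-membered ring containing one oxygen and two C=C double bonds; an eight-membered carbon ring with four alternating C=C double bonds; a five-membered all-carbon ring bearing a positive charge on one carbon, with two C=C double bonds.
The 6-membered ring has four sp³ carbons, so it is not fully conjugated — not aromatic (cyclohexene).
The 5-membered ring with one N–H has a continuous p-orbital overlap around the ring; 2 ring double bonds (4 π electrons) plus a heteroatom lone pair (2) give 6 π electrons. Since 6 = 4n+2 (n=1), it is aromatic (pyrrole).
The fused 6/5-membered bicyclic (with one oxygen) is a single π system with 9 sp² atoms and 10 π electrons from ring double bonds plus a heteroatom lone pair. 10 = 4(2)+2, so the system is aromatic and both rings count as aromatic (benzofuran).
The 8-membered ring has only sp² ring atoms; a planar conformation would have a fully conjugated π system of 8 electrons. But 8 = 4(2), which is 4n not 4n+2, so it is not aromatic (cyclooctatetraene) — cyclooctatetraene distorts into a non-planar tub to avoid antiaromaticity.
The 5-membered ring has only sp² ring atoms; a planar conformation would have a fully conjugated π system of 4 electrons. But 4 = 4(1), which is 4n not 4n+2, so it is not aromatic (cyclopentadienyl cation).
3 of the 6 rings are aromatic. Total: 3.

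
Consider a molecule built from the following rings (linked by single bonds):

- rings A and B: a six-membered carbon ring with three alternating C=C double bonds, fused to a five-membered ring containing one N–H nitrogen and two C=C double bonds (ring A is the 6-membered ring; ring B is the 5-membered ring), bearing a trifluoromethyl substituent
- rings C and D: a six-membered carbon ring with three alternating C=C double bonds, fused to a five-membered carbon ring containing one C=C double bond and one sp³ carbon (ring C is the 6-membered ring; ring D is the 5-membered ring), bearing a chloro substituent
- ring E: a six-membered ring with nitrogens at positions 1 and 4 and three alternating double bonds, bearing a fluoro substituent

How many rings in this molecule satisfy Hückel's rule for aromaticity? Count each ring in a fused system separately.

4

Rings A and B form a fused bicyclic system (with one N–H) with 9 sp² atoms and 10 π electrons from ring double bonds plus a heteroatom lone pair. 10 = 4(2)+2, so the system is aromatic and both rings count as aromatic (indole).
Ring C is planar and fully conjugated; 3 ring double bonds give 6 π electrons. That satisfies 4n+2 with n=1, so ring C is aromatic (benzene ring).
Ring D has one sp³ carbon, so it is not fully conjugated — not aromatic (cyclopentene ring).
Ring E is planar and fully conjugated; 3 ring double bonds give 6 π electrons. 6 = 4(1)+2, so ring E is aromatic (pyrazine).
Aromatic: A, B, C, E. Total: 4.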